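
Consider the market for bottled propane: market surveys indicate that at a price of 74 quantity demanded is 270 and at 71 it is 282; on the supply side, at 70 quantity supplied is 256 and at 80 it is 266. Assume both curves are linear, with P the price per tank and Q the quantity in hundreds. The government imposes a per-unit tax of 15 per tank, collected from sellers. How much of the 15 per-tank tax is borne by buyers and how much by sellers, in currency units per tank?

Demand slope: (282 − 270)/(71 − 74) = -4, so Qd = 566 − 4P.
Supply slope: (266 − 256)/(80 − 70) = 1, so Qs = P + 186.
Without the tax, 566 − 4P = P + 186 gives 5P = 380, so P* = 76 and Q* = 262.
With the tax collected from sellers, supply shifts: Qs = (P − 15) + 186.
Solving gives Q = 250 with buyers paying 79 and sellers receiving 64 (the 15 wedge).
Burden on buyers: 3; on sellers: 12. (They sum to 15.)

Buyers bear 3 per tank; sellers bear 12 per tank.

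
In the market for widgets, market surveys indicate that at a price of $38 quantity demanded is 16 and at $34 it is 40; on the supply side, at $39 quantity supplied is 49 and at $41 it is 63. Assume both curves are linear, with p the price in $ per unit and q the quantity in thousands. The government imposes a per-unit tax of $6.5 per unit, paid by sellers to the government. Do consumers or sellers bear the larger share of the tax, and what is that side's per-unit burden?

Demand slope: (40 − 16)/(34 − 38) = -6, so qd = 244 − 6p.
Supply slope: (63 − 49)/(41 − 39) = 7, so qs = 7p − 224.
Before the tax: set 244 − 6p = 7p − 224 → p* = $36, q* = 28.
With the tax collected from sellers, supply shifts: qs = 7(p − 6.5) − 224.
Solving gives q = 7 with consumers paying $39.5 and sellers receiving $33 (the $6.5 wedge).
Per-unit burden: consumers $3.5, sellers $3.
Consumers take the larger share because demand is less price-elastic here (demand slope 6 vs supply slope 7).
The less price-elastic side of the market bears the larger share of a per-unit tax.

Consumers bear the larger share: $3.5 per unit.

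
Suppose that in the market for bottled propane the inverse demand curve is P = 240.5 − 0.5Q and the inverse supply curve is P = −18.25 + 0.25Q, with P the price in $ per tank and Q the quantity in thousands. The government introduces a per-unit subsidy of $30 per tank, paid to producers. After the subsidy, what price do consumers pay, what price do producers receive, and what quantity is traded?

Rewrite in direct form: Qd = 481 − 2P and Qs = 4P + 73.
Before the subsidy: set 481 − 2P = 4P + 73 → P* = $68, Q* = 345.
With a per-unit subsidy paid to producers, each receives P + 30 per unit sold, so supply becomes Qs = 4(P + 30) + 73.
Solving gives Q = 385 with consumers paying $48 and producers receiving $78 (the $30 wedge).

Consumers pay $48; producers receive $78; quantity = 385.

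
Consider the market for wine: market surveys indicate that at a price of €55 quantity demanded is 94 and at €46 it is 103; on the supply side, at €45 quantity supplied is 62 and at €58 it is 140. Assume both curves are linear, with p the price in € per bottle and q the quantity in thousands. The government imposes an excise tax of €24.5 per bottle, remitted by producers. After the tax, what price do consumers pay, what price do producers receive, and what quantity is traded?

Demand slope: (103 − 94)/(46 − 55) = -1, so qd = 149 − p.
Supply slope: (140 − 62)/(58 − 45) = 6, so qs = 6p − 208.
Without the tax, 149 − p = 6p − 208 gives 7p = 357, so p* = €51 and q* = 98.
With the tax collected from producers, supply shifts: qs = 6(p − 24.5) − 208.
Solving gives q = 77 with consumers paying €72 and producers receiving €47.5 (the €24.5 wedge).

Consumers pay €72; producers receive €47.5; quantity = 77.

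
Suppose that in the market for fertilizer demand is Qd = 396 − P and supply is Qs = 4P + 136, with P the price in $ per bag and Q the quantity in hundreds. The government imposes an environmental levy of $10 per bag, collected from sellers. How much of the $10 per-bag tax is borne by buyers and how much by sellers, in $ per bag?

Buyers bear $8 per bag; sellers bear $2 per bag.

Before the tax: set 396 − P = 4P + 136 → P* = $52, Q* = 344.
With the tax collected from sellers, supply shifts: Qs = 4(P − 10) + 136.
New equilibrium: buyers pay $60, sellers receive $50, Q = 336. (Wedge: Pb − Ps = 10.)
Burden on buyers: $8; on sellers: $2. (They sum to $10.)
The less price-elastic side of the market bears the larger share of a per-unit tax.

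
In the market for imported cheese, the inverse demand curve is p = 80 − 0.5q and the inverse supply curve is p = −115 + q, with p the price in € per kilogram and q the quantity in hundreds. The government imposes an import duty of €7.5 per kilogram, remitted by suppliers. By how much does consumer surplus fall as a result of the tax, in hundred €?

Consumer surplus falls by €318.75 hundred.

Inverting to q(p) form: qd = 160 − 2p; qs = p + 115.
Without the tax, 160 − 2p = p + 115 gives 3p = 45, so p* = €15 and q* = 130.
With the tax collected from suppliers, supply shifts: qs = (p − 7.5) + 115.
Solving gives q = 125 with consumers paying €17.5 and suppliers receiving €10 (the €7.5 wedge).
ΔCS is the trapezoid between Q = 125 and Q = 130 of height €2.5: ½ · (130 + 125) · 2.5 = €318.75.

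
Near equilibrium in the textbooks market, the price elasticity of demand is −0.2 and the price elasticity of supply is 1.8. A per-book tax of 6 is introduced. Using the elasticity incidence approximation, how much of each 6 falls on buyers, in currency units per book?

Incidence ratio: buyers' share ≈ εs / (εs + |εd|) = 1.8 / (1.8 + 0.2) = 0.9.
So buyers bear ≈ 0.9 × 6 = 5.4; suppliers bear 0.6.

Buyers bear ≈ 5.4 per book.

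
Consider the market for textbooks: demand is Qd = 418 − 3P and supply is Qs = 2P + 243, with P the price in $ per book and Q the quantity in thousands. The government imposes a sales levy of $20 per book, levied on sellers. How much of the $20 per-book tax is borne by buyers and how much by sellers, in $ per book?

Before the tax: set 418 − 3P = 2P + 243 → P* = $35, Q* = 313.
With the tax collected from sellers, supply shifts: Qs = 2(P − 20) + 243.
Solving gives Q = 289 with buyers paying $43 and sellers receiving $23 (the $20 wedge).
Burden on buyers: $8; on sellers: $12. (They sum to $20.)
The less price-elastic side of the market bears the larger share of a per-unit tax.

Buyers bear $8 per book; sellers bear $12 per book.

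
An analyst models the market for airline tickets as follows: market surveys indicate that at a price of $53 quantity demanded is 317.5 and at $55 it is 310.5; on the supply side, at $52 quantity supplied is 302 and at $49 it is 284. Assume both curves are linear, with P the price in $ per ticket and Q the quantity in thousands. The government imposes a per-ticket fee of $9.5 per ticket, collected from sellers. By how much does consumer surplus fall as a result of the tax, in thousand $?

Consumer surplus falls by $1821 thousand.

Demand slope: (310.5 − 317.5)/(55 − 53) = -3.5, so Qd = 503 − 3.5P.
Supply slope: (284 − 302)/(49 − 52) = 6, so Qs = 6P − 10.
Without the tax, 503 − 3.5P = 6P − 10 gives 9.5P = 513, so P* = $54 and Q* = 314.
With the tax collected from sellers, supply shifts: Qs = 6(P − 9.5) − 10.
New equilibrium: buyers pay $60, sellers receive $50.5, Q = 293. (Wedge: Pb − Ps = 9.5.)
ΔCS is the trapezoid between Q = 293 and Q = 314 of height $6: ½ · (314 + 293) · 6 = $1821.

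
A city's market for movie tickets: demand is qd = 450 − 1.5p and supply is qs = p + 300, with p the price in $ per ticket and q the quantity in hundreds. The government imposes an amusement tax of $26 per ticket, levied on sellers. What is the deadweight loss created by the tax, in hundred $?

Without the tax, 450 − 1.5p = p + 300 gives 2.5p = 150, so p* = $60 and q* = 360.
With the tax collected from sellers, supply shifts: qs = (p − 26) + 300.
New equilibrium: consumers pay $70.4, sellers receive $44.4, q = 344.4. (Wedge: pb − ps = 26.)
Quantity falls by |ΔQ| = |360 − 344.4| = 15.6.
DWL = ½ · t · |ΔQ| = ½ · 26 · 15.6 = $202.8.

Deadweight loss = $202.8 hundred.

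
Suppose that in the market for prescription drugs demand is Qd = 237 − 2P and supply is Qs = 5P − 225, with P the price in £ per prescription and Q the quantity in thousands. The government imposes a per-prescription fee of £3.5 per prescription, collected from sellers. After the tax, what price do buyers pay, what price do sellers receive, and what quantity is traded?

Buyers pay £68.5; sellers receive £65; quantity = 100.

Before the tax: set 237 − 2P = 5P − 225 → P* = £66, Q* = 105.
With the tax collected from sellers, supply shifts: Qs = 5(P − 3.5) − 225.
New equilibrium: buyers pay £68.5, sellers receive £65, Q = 100. (Wedge: Pb − Ps = 3.5.)
The less price-elastic side of the market bears the larger share of a per-unit tax.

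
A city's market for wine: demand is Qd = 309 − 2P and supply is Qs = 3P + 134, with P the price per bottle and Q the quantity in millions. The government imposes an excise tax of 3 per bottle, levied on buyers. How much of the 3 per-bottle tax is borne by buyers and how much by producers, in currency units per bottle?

Before the tax: set 309 − 2P = 3P + 134 → P* = 35, Q* = 239.
With the tax collected from buyers, demand (in seller-price terms) shifts: Qd = 309 − 2(P + 3).
Solving gives Q = 235.4 with buyers paying 36.8 and producers receiving 33.8 (the 3 wedge).
Burden on buyers: 1.8; on producers: 1.2. (They sum to 3.)

Buyers bear 1.8 per bottle; producers bear 1.2 per bottle.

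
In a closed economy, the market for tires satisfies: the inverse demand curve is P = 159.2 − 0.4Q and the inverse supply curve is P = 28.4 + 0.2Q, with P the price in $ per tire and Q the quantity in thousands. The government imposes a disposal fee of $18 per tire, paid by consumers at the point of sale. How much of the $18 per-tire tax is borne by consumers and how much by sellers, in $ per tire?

Rewrite in direct form: Qd = 398 − 2.5P and Qs = 5P − 142.
Without the tax, 398 − 2.5P = 5P − 142 gives 7.5P = 540, so P* = $72 and Q* = 218.
With the tax collected from consumers, demand (in seller-price terms) shifts: Qd = 398 − 2.5(P + 18).
Solving gives Q = 188 with consumers paying $84 and sellers receiving $66 (the $18 wedge).
Burden on consumers: $12; on sellers: $6. (They sum to $18.)
The less price-elastic side of the market bears the larger share of a per-unit tax.

Consumers bear $12 per tire; sellers bear $6 per tire.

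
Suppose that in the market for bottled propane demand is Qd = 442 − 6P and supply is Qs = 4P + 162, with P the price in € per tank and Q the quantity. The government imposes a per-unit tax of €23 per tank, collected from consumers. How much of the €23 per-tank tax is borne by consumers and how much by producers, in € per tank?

Before the tax: set 442 − 6P = 4P + 162 → P* = €28, Q* = 274.
With the tax collected from consumers, demand (in seller-price terms) shifts: Qd = 442 − 6(P + 23).
Solving gives Q = 218.8 with consumers paying €37.2 and producers receiving €14.2 (the €23 wedge).
Burden on consumers: €9.2; on producers: €13.8. (They sum to €23.)
The less price-elastic side of the market bears the larger share of a per-unit tax.

Consumers bear €9.2 per tank; producers bear €13.8 per tank.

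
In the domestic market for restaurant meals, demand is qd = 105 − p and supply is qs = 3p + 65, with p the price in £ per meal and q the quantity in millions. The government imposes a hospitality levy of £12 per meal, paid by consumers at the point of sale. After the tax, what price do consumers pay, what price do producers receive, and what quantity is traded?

Without the tax, 105 − p = 3p + 65 gives 4p = 40, so p* = £10 and q* = 95.
With the tax collected from consumers, demand (in seller-price terms) shifts: qd = 105 − (p + 12).
Solving gives q = 86 with consumers paying £19 and producers receiving £7 (the £12 wedge).
The less price-elastic side of the market bears the larger share of a per-unit tax.

Consumers pay £19; producers receive £7; quantity = 86.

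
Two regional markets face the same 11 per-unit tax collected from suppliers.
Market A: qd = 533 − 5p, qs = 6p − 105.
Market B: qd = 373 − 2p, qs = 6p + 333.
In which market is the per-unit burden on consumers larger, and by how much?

Market A: pre-tax p* = 58, q* = 243; post-tax q = 213; per-unit burden on consumers = 6.
Market B: pre-tax p* = 5, q* = 363; post-tax q = 346.5; per-unit burden on consumers = 8.25.
Difference: 6 vs 8.25 → market B is larger by 2.25.

Market B, by 2.25.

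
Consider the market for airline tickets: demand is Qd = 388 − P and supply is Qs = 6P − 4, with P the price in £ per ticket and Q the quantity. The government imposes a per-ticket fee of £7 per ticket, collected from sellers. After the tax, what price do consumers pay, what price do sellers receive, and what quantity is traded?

Without the tax, 388 − P = 6P − 4 gives 7P = 392, so P* = £56 and Q* = 332.
With the tax collected from sellers, supply shifts: Qs = 6(P − 7) − 4.
Solving gives Q = 326 with consumers paying £62 and sellers receiving £55 (the £7 wedge).
The less price-elastic side of the market bears the larger share of a per-unit tax.

Consumers pay £62; sellers receive £55; quantity = 326.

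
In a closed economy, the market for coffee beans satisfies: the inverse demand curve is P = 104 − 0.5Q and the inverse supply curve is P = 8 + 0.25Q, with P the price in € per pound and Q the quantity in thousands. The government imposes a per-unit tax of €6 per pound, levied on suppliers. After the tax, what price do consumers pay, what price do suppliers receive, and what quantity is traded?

Inverting to Q(P) form: Qd = 208 − 2P; Qs = 4P − 32.
Before the tax: set 208 − 2P = 4P − 32 → P* = €40, Q* = 128.
With the tax collected from suppliers, supply shifts: Qs = 4(P − 6) − 32.
New equilibrium: consumers pay €44, suppliers receive €38, Q = 120. (Wedge: Pb − Ps = 6.)

Consumers pay €44; suppliers receive €38; quantity = 120.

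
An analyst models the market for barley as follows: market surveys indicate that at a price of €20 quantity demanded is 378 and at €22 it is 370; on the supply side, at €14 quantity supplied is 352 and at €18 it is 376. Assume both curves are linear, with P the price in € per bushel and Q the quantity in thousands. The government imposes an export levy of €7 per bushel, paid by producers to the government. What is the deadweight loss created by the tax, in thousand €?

Deadweight loss = €58.8 thousand.

Demand slope: (370 − 378)/(22 − 20) = -4, so Qd = 458 − 4P.
Supply slope: (376 − 352)/(18 − 14) = 6, so Qs = 6P + 268.
Before the tax: set 458 − 4P = 6P + 268 → P* = €19, Q* = 382.
With the tax collected from producers, supply shifts: Qs = 6(P − 7) + 268.
Solving gives Q = 365.2 with consumers paying €23.2 and producers receiving €16.2 (the €7 wedge).
Quantity falls by |ΔQ| = |382 − 365.2| = 16.8.
DWL = ½ · t · |ΔQ| = ½ · 7 · 16.8 = €58.8.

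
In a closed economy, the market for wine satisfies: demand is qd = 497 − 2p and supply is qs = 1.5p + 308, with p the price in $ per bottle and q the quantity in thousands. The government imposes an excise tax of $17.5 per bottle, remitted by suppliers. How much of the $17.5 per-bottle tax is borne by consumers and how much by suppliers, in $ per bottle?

Consumers bear $7.5 per bottle; suppliers bear $10 per bottle.

Before the tax: set 497 − 2p = 1.5p + 308 → p* = $54, q* = 389.
With the tax collected from suppliers, supply shifts: qs = 1.5(p − 17.5) + 308.
New equilibrium: consumers pay $61.5, suppliers receive $44, q = 374. (Wedge: pb − ps = 17.5.)
Burden on consumers: $7.5; on suppliers: $10. (They sum to $17.5.)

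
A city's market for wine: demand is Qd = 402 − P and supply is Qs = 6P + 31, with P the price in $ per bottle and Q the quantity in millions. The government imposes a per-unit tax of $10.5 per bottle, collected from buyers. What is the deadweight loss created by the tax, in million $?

Without the tax, 402 − P = 6P + 31 gives 7P = 371, so P* = $53 and Q* = 349.
With the tax collected from buyers, demand (in seller-price terms) shifts: Qd = 402 − (P + 10.5).
Solving gives Q = 340 with buyers paying $62 and sellers receiving $51.5 (the $10.5 wedge).
Quantity falls by |ΔQ| = |349 − 340| = 9.
DWL = ½ · t · |ΔQ| = ½ · 10.5 · 9 = $47.25.

Deadweight loss = $47.25 million.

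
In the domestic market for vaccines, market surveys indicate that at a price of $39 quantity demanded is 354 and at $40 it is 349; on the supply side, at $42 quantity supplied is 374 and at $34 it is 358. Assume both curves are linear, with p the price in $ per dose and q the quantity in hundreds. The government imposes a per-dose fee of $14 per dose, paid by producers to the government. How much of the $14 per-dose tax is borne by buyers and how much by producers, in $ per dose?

Buyers bear $4 per dose; producers bear $10 per dose.

Demand slope: (349 − 354)/(40 − 39) = -5, so qd = 549 − 5p.
Supply slope: (358 − 374)/(34 − 42) = 2, so qs = 2p + 290.
Before the tax: set 549 − 5p = 2p + 290 → p* = $37, q* = 364.
With the tax collected from producers, supply shifts: qs = 2(p − 14) + 290.
Solving gives q = 344 with buyers paying $41 and producers receiving $27 (the $14 wedge).
Burden on buyers: $4; on producers: $10. (They sum to $14.)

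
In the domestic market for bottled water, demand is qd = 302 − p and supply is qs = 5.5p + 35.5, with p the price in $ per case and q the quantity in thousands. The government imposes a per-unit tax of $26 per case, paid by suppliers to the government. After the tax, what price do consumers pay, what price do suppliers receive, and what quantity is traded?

Without the tax, 302 − p = 5.5p + 35.5 gives 6.5p = 266.5, so p* = $41 and q* = 261.
With the tax collected from suppliers, supply shifts: qs = 5.5(p − 26) + 35.5.
New equilibrium: consumers pay $63, suppliers receive $37, q = 239. (Wedge: pb − ps = 26.)

Consumers pay $63; suppliers receive $37; quantity = 239.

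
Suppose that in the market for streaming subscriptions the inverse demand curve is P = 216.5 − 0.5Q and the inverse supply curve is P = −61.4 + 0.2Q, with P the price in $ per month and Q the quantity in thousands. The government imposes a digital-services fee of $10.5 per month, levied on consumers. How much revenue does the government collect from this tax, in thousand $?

Rewrite in direct form: Qd = 433 − 2P and Qs = 5P + 307.
Without the tax, 433 − 2P = 5P + 307 gives 7P = 126, so P* = $18 and Q* = 397.
With the tax collected from consumers, demand (in seller-price terms) shifts: Qd = 433 − 2(P + 10.5).
Solving gives Q = 382 with consumers paying $25.5 and sellers receiving $15 (the $10.5 wedge).
Revenue = t · Q = 10.5 · 382 = $4011.

Tax revenue = $4011 thousand.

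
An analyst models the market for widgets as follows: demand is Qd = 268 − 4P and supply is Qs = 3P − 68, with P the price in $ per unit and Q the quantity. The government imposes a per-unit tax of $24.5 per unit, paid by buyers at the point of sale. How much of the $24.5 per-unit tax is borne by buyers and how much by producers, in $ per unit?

Buyers bear $10.5 per unit; producers bear $14 per unit.

Without the tax, 268 − 4P = 3P − 68 gives 7P = 336, so P* = $48 and Q* = 76.
With the tax collected from buyers, demand (in seller-price terms) shifts: Qd = 268 − 4(P + 24.5).
New equilibrium: buyers pay $58.5, producers receive $34, Q = 34. (Wedge: Pb − Ps = 24.5.)
Burden on buyers: $10.5; on producers: $14. (They sum to $24.5.)
The less price-elastic side of the market bears the larger share of a per-unit tax.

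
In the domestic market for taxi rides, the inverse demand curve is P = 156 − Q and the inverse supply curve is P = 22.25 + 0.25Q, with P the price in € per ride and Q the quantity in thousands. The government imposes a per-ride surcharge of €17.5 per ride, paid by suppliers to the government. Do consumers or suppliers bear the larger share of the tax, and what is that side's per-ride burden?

Consumers bear the larger share: €14 per ride.

Rewrite in direct form: Qd = 156 − P and Qs = 4P − 89.
Before the tax: set 156 − P = 4P − 89 → P* = €49, Q* = 107.
With the tax collected from suppliers, supply shifts: Qs = 4(P − 17.5) − 89.
Solving gives Q = 93 with consumers paying €63 and suppliers receiving €45.5 (the €17.5 wedge).
Per-ride burden: consumers €14, suppliers €3.5.
Consumers take the larger share because demand is less price-elastic here (demand slope 1 vs supply slope 4).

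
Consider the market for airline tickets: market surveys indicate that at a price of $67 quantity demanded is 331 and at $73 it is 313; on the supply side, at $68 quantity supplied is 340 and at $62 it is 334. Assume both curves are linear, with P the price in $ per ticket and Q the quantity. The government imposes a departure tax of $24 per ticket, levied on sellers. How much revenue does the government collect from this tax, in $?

Demand slope: (313 − 331)/(73 − 67) = -3, so Qd = 532 − 3P.
Supply slope: (334 − 340)/(62 − 68) = 1, so Qs = P + 272.
Before the tax: set 532 − 3P = P + 272 → P* = $65, Q* = 337.
With the tax collected from sellers, supply shifts: Qs = (P − 24) + 272.
New equilibrium: buyers pay $71, sellers receive $47, Q = 319. (Wedge: Pb − Ps = 24.)
Revenue = t · Q = 24 · 319 = $7656.

Tax revenue = $7656.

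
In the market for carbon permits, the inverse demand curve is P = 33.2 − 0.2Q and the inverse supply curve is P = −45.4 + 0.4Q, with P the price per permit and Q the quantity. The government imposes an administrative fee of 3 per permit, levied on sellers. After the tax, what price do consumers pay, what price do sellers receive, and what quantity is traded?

Consumers pay 8; sellers receive 5; quantity = 126.

Rewrite in direct form: Qd = 166 − 5P and Qs = 2.5P + 113.5.
Without the tax, 166 − 5P = 2.5P + 113.5 gives 7.5P = 52.5, so P* = 7 and Q* = 131.
With the tax collected from sellers, supply shifts: Qs = 2.5(P − 3) + 113.5.
Solving gives Q = 126 with consumers paying 8 and sellers receiving 5 (the 3 wedge).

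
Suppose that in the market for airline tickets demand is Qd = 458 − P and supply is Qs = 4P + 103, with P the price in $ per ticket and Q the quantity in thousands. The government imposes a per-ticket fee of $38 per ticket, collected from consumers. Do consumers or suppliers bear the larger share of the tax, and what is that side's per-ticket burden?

Consumers bear the larger share: $30.4 per ticket.

Without the tax, 458 − P = 4P + 103 gives 5P = 355, so P* = $71 and Q* = 387.
With the tax collected from consumers, demand (in seller-price terms) shifts: Qd = 458 − (P + 38).
New equilibrium: consumers pay $101.4, suppliers receive $63.4, Q = 356.6. (Wedge: Pb − Ps = 38.)
Per-ticket burden: consumers $30.4, suppliers $7.6.
Consumers take the larger share because demand is less price-elastic here (demand slope 1 vs supply slope 4).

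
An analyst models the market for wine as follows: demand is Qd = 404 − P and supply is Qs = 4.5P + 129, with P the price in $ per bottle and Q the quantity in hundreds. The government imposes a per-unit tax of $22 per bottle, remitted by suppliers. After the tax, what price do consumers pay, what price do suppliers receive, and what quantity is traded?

Without the tax, 404 − P = 4.5P + 129 gives 5.5P = 275, so P* = $50 and Q* = 354.
With the tax collected from suppliers, supply shifts: Qs = 4.5(P − 22) + 129.
New equilibrium: consumers pay $68, suppliers receive $46, Q = 336. (Wedge: Pb − Ps = 22.)

Consumers pay $68; suppliers receive $46; quantity = 336.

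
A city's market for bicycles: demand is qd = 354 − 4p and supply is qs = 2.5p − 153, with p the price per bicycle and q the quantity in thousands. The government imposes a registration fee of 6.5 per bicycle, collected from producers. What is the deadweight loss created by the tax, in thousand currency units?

Without the tax, 354 − 4p = 2.5p − 153 gives 6.5p = 507, so p* = 78 and q* = 42.
With the tax collected from producers, supply shifts: qs = 2.5(p − 6.5) − 153.
Solving gives q = 32 with consumers paying 80.5 and producers receiving 74 (the 6.5 wedge).
Quantity falls by |ΔQ| = |42 − 32| = 10.
DWL = ½ · t · |ΔQ| = ½ · 6.5 · 10 = 32.5.

Deadweight loss = 32.5 thousand.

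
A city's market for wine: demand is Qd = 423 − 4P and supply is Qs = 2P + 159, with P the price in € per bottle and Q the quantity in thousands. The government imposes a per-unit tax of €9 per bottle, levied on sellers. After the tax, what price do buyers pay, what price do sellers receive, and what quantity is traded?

Before the tax: set 423 − 4P = 2P + 159 → P* = €44, Q* = 247.
With the tax collected from sellers, supply shifts: Qs = 2(P − 9) + 159.
New equilibrium: buyers pay €47, sellers receive €38, Q = 235. (Wedge: Pb − Ps = 9.)

Buyers pay €47; sellers receive €38; quantity = 235.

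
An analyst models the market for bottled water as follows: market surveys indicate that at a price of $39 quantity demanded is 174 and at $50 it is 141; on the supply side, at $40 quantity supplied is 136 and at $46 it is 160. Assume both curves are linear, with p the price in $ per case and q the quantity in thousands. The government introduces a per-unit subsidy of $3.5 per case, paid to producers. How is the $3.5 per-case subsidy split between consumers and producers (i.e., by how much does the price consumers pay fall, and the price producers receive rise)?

Demand slope: (141 − 174)/(50 − 39) = -3, so qd = 291 − 3p.
Supply slope: (160 − 136)/(46 − 40) = 4, so qs = 4p − 24.
Before the subsidy: set 291 − 3p = 4p − 24 → p* = $45, q* = 156.
With a per-unit subsidy paid to producers, each receives p + 3.5 per unit sold, so supply becomes qs = 4(p + 3.5) − 24.
New equilibrium: consumers pay $43, producers receive $46.5, q = 162. (Wedge: pb − ps = −3.5.)
Gain to consumers: $2; to producers: $1.5. (They sum to $3.5.)

Consumers gain $2 per case; producers gain $1.5 per case.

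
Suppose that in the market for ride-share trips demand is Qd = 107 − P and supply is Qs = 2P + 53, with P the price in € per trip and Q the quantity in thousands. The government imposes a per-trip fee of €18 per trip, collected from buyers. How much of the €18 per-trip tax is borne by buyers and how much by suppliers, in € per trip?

Buyers bear €12 per trip; suppliers bear €6 per trip.

Without the tax, 107 − P = 2P + 53 gives 3P = 54, so P* = €18 and Q* = 89.
With the tax collected from buyers, demand (in seller-price terms) shifts: Qd = 107 − (P + 18).
Solving gives Q = 77 with buyers paying €30 and suppliers receiving €12 (the €18 wedge).
Burden on buyers: €12; on suppliers: €6. (They sum to €18.)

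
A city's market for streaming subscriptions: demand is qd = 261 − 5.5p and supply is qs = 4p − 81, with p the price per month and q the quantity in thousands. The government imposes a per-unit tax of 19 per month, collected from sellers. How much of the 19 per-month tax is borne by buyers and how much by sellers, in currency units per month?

Buyers bear 8 per month; sellers bear 11 per month.

Before the tax: set 261 − 5.5p = 4p − 81 → p* = 36, q* = 63.
With the tax collected from sellers, supply shifts: qs = 4(p − 19) − 81.
New equilibrium: buyers pay 44, sellers receive 25, q = 19. (Wedge: pb − ps = 19.)
Burden on buyers: 8; on sellers: 11. (They sum to 19.)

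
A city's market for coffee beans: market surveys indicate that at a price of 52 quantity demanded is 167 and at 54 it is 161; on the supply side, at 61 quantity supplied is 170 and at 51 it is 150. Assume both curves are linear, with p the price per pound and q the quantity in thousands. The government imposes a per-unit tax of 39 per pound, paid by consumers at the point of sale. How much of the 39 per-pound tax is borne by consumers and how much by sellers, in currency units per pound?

Demand slope: (161 − 167)/(54 − 52) = -3, so qd = 323 − 3p.
Supply slope: (150 − 170)/(51 − 61) = 2, so qs = 2p + 48.
Without the tax, 323 − 3p = 2p + 48 gives 5p = 275, so p* = 55 and q* = 158.
With the tax collected from consumers, demand (in seller-price terms) shifts: qd = 323 − 3(p + 39).
Solving gives q = 111.2 with consumers paying 70.6 and sellers receiving 31.6 (the 39 wedge).
Burden on consumers: 15.6; on sellers: 23.4. (They sum to 39.)
The less price-elastic side of the market bears the larger share of a per-unit tax.

Consumers bear 15.6 per pound; sellers bear 23.4 per pound.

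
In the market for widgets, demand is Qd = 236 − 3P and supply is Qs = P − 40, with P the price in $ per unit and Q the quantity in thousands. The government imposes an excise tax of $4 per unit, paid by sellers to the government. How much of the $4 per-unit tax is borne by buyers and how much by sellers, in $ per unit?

Buyers bear $1 per unit; sellers bear $3 per unit.

Before the tax: set 236 − 3P = P − 40 → P* = $69, Q* = 29.
With the tax collected from sellers, supply shifts: Qs = (P − 4) − 40.
Solving gives Q = 26 with buyers paying $70 and sellers receiving $66 (the $4 wedge).
Burden on buyers: $1; on sellers: $3. (They sum to $4.)
The less price-elastic side of the market bears the larger share of a per-unit tax.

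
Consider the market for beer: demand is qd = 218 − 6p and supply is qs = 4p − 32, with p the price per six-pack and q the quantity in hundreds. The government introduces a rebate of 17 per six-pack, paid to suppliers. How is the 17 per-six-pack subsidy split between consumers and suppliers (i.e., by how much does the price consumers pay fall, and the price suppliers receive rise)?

Before the subsidy: set 218 − 6p = 4p − 32 → p* = 25, q* = 68.
With a per-unit subsidy paid to suppliers, each receives p + 17 per unit sold, so supply becomes qs = 4(p + 17) − 32.
Solving gives q = 108.8 with consumers paying 18.2 and suppliers receiving 35.2 (the 17 wedge).
Gain to consumers: 6.8; to suppliers: 10.2. (They sum to 17.)

Consumers gain 6.8 per six-pack; suppliers gain 10.2 per six-pack.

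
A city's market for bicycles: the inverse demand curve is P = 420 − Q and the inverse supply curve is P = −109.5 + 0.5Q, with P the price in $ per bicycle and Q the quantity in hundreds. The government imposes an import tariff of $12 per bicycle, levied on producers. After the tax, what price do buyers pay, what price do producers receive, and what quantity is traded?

Rewrite in direct form: Qd = 420 − P and Qs = 2P + 219.
Before the tax: set 420 − P = 2P + 219 → P* = $67, Q* = 353.
With the tax collected from producers, supply shifts: Qs = 2(P − 12) + 219.
New equilibrium: buyers pay $75, producers receive $63, Q = 345. (Wedge: Pb − Ps = 12.)

Buyers pay $75; producers receive $63; quantity = 345.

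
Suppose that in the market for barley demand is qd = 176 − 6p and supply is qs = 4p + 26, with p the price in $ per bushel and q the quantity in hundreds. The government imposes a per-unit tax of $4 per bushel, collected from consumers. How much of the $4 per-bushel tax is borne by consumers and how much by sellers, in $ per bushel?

Without the tax, 176 − 6p = 4p + 26 gives 10p = 150, so p* = $15 and q* = 86.
With the tax collected from consumers, demand (in seller-price terms) shifts: qd = 176 − 6(p + 4).
Solving gives q = 76.4 with consumers paying $16.6 and sellers receiving $12.6 (the $4 wedge).
Burden on consumers: $1.6; on sellers: $2.4. (They sum to $4.)

Consumers bear $1.6 per bushel; sellers bear $2.4 per bushel.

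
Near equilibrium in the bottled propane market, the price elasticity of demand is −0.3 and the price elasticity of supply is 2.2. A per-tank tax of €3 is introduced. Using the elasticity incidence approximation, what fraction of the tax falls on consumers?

Consumers' share ≈ 0.88.

Incidence ratio: consumers' share ≈ εs / (εs + |εd|) = 2.2 / (2.2 + 0.3) = 0.88.
Supply is the more elastic side, so consumers bear the larger share.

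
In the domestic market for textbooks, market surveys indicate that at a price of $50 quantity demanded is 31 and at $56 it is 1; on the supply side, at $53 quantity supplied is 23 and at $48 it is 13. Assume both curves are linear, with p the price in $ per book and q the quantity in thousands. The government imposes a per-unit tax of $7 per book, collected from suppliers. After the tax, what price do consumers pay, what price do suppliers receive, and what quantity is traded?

Demand slope: (1 − 31)/(56 − 50) = -5, so qd = 281 − 5p.
Supply slope: (13 − 23)/(48 − 53) = 2, so qs = 2p − 83.
Before the tax: set 281 − 5p = 2p − 83 → p* = $52, q* = 21.
With the tax collected from suppliers, supply shifts: qs = 2(p − 7) − 83.
Solving gives q = 11 with consumers paying $54 and suppliers receiving $47 (the $7 wedge).
The less price-elastic side of the market bears the larger share of a per-unit tax.

Consumers pay $54; suppliers receive $47; quantity = 11.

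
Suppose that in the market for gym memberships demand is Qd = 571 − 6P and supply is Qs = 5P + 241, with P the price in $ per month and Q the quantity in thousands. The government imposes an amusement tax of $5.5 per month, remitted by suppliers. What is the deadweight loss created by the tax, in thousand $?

Without the tax, 571 − 6P = 5P + 241 gives 11P = 330, so P* = $30 and Q* = 391.
With the tax collected from suppliers, supply shifts: Qs = 5(P − 5.5) + 241.
Solving gives Q = 376 with consumers paying $32.5 and suppliers receiving $27 (the $5.5 wedge).
Quantity falls by |ΔQ| = |391 − 376| = 15.
DWL = ½ · t · |ΔQ| = ½ · 5.5 · 15 = $41.25.

Deadweight loss = $41.25 thousand.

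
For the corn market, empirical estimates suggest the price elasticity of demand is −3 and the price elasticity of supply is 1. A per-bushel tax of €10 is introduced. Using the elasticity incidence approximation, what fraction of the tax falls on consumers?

Incidence ratio: consumers' share ≈ εs / (εs + |εd|) = 1 / (1 + 3) = 0.25.
Supply is the less elastic side, so consumers bear the smaller share.

Consumers' share ≈ 0.25.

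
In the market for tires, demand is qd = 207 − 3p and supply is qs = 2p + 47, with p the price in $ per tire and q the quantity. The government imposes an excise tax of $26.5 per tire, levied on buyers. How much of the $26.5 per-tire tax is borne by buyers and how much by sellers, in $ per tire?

Without the tax, 207 − 3p = 2p + 47 gives 5p = 160, so p* = $32 and q* = 111.
With the tax collected from buyers, demand (in seller-price terms) shifts: qd = 207 − 3(p + 26.5).
Solving gives q = 79.2 with buyers paying $42.6 and sellers receiving $16.1 (the $26.5 wedge).
Burden on buyers: $10.6; on sellers: $15.9. (They sum to $26.5.)
The less price-elastic side of the market bears the larger share of a per-unit tax.

Buyers bear $10.6 per tire; sellers bear $15.9 per tire.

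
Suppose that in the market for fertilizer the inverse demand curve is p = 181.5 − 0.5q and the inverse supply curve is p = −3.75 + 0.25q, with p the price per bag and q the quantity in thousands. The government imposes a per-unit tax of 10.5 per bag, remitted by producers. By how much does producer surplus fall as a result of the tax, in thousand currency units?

Producer surplus falls by 840 thousand.

Inverting to q(p) form: qd = 363 − 2p; qs = 4p + 15.
Without the tax, 363 − 2p = 4p + 15 gives 6p = 348, so p* = 58 and q* = 247.
With the tax collected from producers, supply shifts: qs = 4(p − 10.5) + 15.
Solving gives q = 233 with buyers paying 65 and producers receiving 54.5 (the 10.5 wedge).
ΔPS is the trapezoid between Q = 233 and Q = 247 of height 3.5: ½ · (247 + 233) · 3.5 = 840.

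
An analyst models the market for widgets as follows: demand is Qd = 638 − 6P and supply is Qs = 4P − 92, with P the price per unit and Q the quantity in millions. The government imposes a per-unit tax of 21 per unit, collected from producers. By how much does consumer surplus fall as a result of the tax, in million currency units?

Consumer surplus falls by 1468.32 million.

Without the tax, 638 − 6P = 4P − 92 gives 10P = 730, so P* = 73 and Q* = 200.
With the tax collected from producers, supply shifts: Qs = 4(P − 21) − 92.
New equilibrium: buyers pay 81.4, producers receive 60.4, Q = 149.6. (Wedge: Pb − Ps = 21.)
ΔCS is the trapezoid between Q = 149.6 and Q = 200 of height 8.4: ½ · (200 + 149.6) · 8.4 = 1468.32.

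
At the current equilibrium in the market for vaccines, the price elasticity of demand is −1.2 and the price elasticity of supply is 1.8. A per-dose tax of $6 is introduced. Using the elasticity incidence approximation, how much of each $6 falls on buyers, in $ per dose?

Buyers bear ≈ $3.6 per dose.

Incidence ratio: buyers' share ≈ εs / (εs + |εd|) = 1.8 / (1.8 + 1.2) = 0.6.
So buyers bear ≈ 0.6 × $6 = $3.6; sellers bear $2.4.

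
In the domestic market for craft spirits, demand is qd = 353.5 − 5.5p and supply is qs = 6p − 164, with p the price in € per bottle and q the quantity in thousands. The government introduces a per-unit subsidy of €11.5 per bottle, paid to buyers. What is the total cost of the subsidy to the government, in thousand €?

Before the subsidy: set 353.5 − 5.5p = 6p − 164 → p* = €45, q* = 106.
With a per-unit subsidy paid to buyers, each effectively pays p − 11.5, so demand becomes qd = 353.5 − 5.5(p − 11.5).
New equilibrium: buyers pay €39, producers receive €50.5, q = 139. (Wedge: pb − ps = −11.5.)
Outlay = t · Q = 11.5 · 139 = €1598.5.

Government outlay = €1598.5 thousand.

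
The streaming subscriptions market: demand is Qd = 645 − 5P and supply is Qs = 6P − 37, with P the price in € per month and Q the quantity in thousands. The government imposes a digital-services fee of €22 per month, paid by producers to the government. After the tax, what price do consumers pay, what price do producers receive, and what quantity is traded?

Without the tax, 645 − 5P = 6P − 37 gives 11P = 682, so P* = €62 and Q* = 335.
With the tax collected from producers, supply shifts: Qs = 6(P − 22) − 37.
New equilibrium: consumers pay €74, producers receive €52, Q = 275. (Wedge: Pb − Ps = 22.)
The less price-elastic side of the market bears the larger share of a per-unit tax.

Consumers pay €74; producers receive €52; quantity = 275.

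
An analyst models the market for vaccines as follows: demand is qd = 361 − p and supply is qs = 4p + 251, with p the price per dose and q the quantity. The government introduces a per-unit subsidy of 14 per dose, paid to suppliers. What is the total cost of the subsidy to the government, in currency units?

Without the subsidy, 361 − p = 4p + 251 gives 5p = 110, so p* = 22 and q* = 339.
With a per-unit subsidy paid to suppliers, each receives p + 14 per unit sold, so supply becomes qs = 4(p + 14) + 251.
New equilibrium: consumers pay 10.8, suppliers receive 24.8, q = 350.2. (Wedge: pb − ps = −14.)
Outlay = t · Q = 14 · 350.2 = 4902.8.

Government outlay = 4902.8.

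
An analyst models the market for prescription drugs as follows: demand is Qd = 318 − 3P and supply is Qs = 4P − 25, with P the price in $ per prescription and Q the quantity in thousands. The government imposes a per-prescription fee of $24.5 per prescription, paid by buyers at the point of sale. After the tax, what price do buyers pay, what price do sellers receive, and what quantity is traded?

Without the tax, 318 − 3P = 4P − 25 gives 7P = 343, so P* = $49 and Q* = 171.
With the tax collected from buyers, demand (in seller-price terms) shifts: Qd = 318 − 3(P + 24.5).
New equilibrium: buyers pay $63, sellers receive $38.5, Q = 129. (Wedge: Pb − Ps = 24.5.)
The less price-elastic side of the market bears the larger share of a per-unit tax.

Buyers pay $63; sellers receive $38.5; quantity = 129.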